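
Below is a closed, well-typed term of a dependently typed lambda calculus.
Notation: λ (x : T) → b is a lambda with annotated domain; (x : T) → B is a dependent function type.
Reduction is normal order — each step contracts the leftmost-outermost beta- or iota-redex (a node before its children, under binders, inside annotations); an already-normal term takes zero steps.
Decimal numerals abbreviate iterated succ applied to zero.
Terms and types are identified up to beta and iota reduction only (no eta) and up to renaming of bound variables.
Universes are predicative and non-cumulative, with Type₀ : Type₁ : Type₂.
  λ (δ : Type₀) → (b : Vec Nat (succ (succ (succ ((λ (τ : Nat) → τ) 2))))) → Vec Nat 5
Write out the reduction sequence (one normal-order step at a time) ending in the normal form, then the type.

reduction (normal order):
  λ (δ : Type₀) → (b : Vec Nat (succ (succ (succ ((λ (τ : Nat) → τ) 2))))) → Vec Nat 5
  ~> λ (δ : Type₀) → (b : Vec Nat 5) → Vec Nat 5
inferred type:
  (δ : Type₀) → Type₀


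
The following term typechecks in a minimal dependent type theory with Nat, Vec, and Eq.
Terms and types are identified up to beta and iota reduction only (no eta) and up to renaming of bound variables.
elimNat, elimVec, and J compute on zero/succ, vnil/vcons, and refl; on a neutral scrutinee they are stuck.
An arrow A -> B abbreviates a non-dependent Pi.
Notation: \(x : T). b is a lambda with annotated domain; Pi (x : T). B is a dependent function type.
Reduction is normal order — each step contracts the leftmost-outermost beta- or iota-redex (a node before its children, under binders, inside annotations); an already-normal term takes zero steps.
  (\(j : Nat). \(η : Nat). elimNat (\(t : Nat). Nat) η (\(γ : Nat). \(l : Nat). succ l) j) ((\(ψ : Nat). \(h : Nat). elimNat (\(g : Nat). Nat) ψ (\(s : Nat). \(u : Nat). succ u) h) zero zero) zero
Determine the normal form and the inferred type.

resulting normal form:
  zero
inferred type:
  Nat
observation: the term reaches its normal form after 6 normal-order steps.


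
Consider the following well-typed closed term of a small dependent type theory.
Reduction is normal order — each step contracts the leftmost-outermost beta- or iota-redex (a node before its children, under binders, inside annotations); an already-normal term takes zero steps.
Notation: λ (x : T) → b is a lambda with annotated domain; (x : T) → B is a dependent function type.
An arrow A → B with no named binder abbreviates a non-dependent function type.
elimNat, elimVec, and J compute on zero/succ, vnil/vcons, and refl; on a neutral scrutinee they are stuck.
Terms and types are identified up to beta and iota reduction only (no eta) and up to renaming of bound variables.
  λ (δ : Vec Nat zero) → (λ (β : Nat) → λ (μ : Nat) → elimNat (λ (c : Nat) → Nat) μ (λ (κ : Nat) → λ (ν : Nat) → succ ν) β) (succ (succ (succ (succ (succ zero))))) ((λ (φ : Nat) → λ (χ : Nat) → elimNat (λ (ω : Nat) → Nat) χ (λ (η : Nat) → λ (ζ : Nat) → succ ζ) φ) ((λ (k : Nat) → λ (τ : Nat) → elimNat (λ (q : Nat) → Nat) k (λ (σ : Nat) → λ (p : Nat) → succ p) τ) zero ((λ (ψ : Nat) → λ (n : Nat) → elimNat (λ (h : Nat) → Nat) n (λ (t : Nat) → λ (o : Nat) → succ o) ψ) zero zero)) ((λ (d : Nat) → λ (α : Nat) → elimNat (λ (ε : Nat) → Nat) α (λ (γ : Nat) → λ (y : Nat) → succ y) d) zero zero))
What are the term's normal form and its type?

resulting normal form:
  λ (δ : Vec Nat zero) → succ (succ (succ (succ (succ zero))))
the term's type:
  Vec Nat zero → Nat
observation: 30 normal-order steps normalize the term, beginning with a beta-redex.


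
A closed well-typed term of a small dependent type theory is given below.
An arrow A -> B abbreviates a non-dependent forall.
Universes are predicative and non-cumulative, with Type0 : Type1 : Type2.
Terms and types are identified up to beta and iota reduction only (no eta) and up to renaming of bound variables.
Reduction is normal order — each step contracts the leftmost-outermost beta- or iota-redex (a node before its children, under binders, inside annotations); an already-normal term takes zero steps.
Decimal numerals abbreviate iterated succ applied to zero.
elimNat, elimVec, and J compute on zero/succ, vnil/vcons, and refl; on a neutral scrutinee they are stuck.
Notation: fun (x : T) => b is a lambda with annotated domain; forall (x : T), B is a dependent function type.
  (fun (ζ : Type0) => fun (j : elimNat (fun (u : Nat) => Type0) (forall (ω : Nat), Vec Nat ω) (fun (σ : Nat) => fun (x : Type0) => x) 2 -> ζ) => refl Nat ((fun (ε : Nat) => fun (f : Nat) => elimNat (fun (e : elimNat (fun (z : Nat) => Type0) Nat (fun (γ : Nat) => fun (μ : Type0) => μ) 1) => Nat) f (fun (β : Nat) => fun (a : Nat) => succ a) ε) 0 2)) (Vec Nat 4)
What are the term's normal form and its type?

normal form:
  fun (ζ : (forall (j : Nat), Vec Nat j) -> Vec Nat 4) => refl Nat 2
type:
  ((forall (ζ : Nat), Vec Nat ζ) -> Vec Nat 4) -> Eq Nat 2 2


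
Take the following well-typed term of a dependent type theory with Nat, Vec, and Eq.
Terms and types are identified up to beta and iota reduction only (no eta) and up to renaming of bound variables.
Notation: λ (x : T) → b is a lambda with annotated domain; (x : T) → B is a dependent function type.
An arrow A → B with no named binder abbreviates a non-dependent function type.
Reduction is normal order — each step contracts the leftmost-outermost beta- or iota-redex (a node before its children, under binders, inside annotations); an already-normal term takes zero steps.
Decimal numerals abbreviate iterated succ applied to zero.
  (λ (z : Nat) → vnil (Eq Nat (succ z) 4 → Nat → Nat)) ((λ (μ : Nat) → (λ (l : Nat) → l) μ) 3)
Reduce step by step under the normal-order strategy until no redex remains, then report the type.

reduction (normal order):
  (λ (z : Nat) → vnil (Eq Nat (succ z) 4 → Nat → Nat)) ((λ (μ : Nat) → (λ (l : Nat) → l) μ) 3)
  ~> vnil (Eq Nat (succ ((λ (z : Nat) → (λ (μ : Nat) → μ) z) 3)) 4 → Nat → Nat)
  ~> vnil (Eq Nat (succ ((λ (z : Nat) → z) 3)) 4 → Nat → Nat)
  ~> vnil (Eq Nat 4 4 → Nat → Nat)
inferred type:
  Vec (Eq Nat 4 4 → Nat → Nat) 0


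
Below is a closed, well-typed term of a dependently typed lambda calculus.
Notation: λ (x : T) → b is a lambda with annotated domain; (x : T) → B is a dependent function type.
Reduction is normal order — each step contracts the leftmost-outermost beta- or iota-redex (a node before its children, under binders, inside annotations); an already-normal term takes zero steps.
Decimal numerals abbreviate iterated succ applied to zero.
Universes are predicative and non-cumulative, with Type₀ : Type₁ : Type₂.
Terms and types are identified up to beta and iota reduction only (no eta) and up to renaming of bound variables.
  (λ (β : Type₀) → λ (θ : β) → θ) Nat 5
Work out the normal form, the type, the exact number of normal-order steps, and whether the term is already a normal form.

normal form:
  5
type:
  Nat
reduction steps (normal order): 2
already normal: no
first redex: a beta-redex


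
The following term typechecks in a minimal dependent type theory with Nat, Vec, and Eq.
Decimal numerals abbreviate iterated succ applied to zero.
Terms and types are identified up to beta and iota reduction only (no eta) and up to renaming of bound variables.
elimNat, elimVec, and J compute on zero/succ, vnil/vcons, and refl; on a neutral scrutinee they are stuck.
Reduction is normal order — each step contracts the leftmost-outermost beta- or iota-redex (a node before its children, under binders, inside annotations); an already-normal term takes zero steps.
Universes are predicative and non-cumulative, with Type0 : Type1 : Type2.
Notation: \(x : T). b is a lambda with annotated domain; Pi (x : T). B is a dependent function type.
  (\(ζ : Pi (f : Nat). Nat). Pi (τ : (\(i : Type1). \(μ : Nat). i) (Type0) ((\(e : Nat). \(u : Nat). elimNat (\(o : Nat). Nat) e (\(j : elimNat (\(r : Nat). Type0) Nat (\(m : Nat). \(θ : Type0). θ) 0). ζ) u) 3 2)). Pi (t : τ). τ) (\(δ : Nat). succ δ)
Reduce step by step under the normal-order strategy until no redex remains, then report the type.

normal-order reduction:
  (\(ζ : Pi (f : Nat). Nat). Pi (τ : (\(i : Type1). \(μ : Nat). i) (Type0) ((\(e : Nat). \(u : Nat). elimNat (\(o : Nat). Nat) e (\(j : elimNat (\(r : Nat). Type0) Nat (\(m : Nat). \(θ : Type0). θ) 0). ζ) u) 3 2)). Pi (t : τ). τ) (\(δ : Nat). succ δ)
  ~> Pi (ζ : (\(f : Type1). \(τ : Nat). f) (Type0) ((\(i : Nat). \(μ : Nat). elimNat (\(e : Nat). Nat) i (\(u : elimNat (\(o : Nat). Type0) Nat (\(j : Nat). \(r : Type0). r) 0). \(m : Nat). succ m) μ) 3 2)). Pi (θ : ζ). ζ
  ~> Pi (ζ : (\(f : Nat). Type0) ((\(τ : Nat). \(i : Nat). elimNat (\(μ : Nat). Nat) τ (\(e : elimNat (\(u : Nat). Type0) Nat (\(o : Nat). \(j : Type0). j) 0). \(r : Nat). succ r) i) 3 2)). Pi (m : ζ). ζ
  ~> Pi (ζ : Type0). Pi (f : ζ). ζ
the term's type:
  Type1


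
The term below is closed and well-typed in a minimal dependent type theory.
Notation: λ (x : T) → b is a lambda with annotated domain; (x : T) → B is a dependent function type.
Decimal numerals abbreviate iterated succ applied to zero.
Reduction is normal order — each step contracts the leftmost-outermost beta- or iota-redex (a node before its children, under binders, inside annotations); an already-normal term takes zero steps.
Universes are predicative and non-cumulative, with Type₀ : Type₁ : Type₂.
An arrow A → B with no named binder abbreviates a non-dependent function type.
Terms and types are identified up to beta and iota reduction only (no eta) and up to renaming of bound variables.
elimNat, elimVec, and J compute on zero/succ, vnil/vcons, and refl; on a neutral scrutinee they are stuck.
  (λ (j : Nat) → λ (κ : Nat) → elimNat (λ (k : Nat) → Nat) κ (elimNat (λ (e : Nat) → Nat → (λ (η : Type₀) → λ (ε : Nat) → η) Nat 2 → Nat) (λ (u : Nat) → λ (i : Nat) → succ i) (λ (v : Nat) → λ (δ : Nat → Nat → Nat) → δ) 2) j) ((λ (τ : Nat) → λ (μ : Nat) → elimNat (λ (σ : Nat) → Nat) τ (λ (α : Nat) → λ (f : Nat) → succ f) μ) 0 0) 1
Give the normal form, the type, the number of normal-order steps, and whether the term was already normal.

reduced normal form:
  1
inferred type:
  Nat
reduction steps (normal order): 13
term was already normal: no
first redex: a beta-redex


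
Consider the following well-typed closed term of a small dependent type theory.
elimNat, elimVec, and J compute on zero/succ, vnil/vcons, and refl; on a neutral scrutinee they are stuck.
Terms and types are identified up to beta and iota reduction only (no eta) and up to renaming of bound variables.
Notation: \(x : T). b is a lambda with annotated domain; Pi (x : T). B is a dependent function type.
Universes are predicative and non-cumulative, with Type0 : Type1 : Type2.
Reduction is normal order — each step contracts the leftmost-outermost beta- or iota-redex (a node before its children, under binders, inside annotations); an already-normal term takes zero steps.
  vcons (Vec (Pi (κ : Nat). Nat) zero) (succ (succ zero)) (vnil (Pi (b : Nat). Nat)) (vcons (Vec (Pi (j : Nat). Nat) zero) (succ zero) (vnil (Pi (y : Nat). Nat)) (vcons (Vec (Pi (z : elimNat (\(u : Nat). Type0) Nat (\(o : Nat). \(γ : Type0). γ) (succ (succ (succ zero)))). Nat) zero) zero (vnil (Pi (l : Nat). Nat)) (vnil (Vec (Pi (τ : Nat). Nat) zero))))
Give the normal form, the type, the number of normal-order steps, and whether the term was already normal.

resulting normal form:
  vcons (Vec (Pi (κ : Nat). Nat) zero) (succ (succ zero)) (vnil (Pi (b : Nat). Nat)) (vcons (Vec (Pi (j : Nat). Nat) zero) (succ zero) (vnil (Pi (y : Nat). Nat)) (vcons (Vec (Pi (z : Nat). Nat) zero) zero (vnil (Pi (u : Nat). Nat)) (vnil (Vec (Pi (o : Nat). Nat) zero))))
the term's type:
  Vec (Vec (Pi (κ : Nat). Nat) zero) (succ (succ (succ zero)))
reduction steps (normal order): 10
term was already normal: no
first contracted redex: an elimNat iota-redex


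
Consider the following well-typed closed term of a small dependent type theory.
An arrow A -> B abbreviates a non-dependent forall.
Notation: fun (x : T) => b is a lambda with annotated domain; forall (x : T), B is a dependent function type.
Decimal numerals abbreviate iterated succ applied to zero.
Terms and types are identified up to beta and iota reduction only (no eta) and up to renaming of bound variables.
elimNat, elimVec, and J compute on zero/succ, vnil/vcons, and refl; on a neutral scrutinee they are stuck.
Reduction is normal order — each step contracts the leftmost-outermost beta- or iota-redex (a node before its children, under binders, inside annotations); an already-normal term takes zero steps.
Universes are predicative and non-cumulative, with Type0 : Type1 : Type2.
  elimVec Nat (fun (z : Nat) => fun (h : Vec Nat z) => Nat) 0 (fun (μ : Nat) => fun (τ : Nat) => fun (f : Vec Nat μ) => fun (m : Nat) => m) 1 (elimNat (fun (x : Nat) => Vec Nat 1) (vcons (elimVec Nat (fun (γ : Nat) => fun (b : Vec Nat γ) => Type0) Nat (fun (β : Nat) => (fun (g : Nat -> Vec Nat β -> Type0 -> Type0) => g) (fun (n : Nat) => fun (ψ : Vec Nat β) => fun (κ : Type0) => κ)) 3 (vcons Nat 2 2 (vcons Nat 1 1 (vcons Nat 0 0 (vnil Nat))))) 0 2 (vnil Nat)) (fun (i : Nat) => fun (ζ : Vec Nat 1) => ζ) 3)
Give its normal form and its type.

normal form:
  0
type:
  Nat
observation: 16 normal-order steps separate the term from its normal form.


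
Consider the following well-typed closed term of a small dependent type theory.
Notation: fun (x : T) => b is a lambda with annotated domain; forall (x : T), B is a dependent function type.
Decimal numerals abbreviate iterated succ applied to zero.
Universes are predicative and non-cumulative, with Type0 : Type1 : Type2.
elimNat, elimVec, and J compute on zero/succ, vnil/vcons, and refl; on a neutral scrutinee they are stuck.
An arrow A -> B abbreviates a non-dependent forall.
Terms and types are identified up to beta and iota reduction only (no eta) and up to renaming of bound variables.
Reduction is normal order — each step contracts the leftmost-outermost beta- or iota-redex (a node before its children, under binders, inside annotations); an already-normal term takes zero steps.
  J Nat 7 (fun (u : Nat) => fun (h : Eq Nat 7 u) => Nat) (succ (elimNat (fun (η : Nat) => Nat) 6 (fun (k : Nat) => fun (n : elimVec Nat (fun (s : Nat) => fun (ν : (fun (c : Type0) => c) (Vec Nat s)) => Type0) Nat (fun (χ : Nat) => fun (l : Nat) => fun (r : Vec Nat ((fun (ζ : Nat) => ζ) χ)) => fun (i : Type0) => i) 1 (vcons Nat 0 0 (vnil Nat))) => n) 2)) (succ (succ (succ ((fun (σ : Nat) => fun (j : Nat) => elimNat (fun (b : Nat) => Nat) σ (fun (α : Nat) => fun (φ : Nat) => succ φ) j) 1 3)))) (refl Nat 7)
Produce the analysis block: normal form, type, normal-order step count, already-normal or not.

resulting normal form:
  7
type:
  Nat
reduction steps (normal order): 8
already normal: no
first redex: a J iota-redex


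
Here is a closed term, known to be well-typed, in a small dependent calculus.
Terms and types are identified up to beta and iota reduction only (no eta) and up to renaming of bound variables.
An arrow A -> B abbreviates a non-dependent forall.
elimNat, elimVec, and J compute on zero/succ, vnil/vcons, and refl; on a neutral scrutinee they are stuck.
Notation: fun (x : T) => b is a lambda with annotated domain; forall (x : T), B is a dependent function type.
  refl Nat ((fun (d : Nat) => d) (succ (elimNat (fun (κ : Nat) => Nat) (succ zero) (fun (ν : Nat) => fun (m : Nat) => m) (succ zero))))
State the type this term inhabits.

inferred type:
  Eq Nat (succ (succ zero)) (succ (succ zero))


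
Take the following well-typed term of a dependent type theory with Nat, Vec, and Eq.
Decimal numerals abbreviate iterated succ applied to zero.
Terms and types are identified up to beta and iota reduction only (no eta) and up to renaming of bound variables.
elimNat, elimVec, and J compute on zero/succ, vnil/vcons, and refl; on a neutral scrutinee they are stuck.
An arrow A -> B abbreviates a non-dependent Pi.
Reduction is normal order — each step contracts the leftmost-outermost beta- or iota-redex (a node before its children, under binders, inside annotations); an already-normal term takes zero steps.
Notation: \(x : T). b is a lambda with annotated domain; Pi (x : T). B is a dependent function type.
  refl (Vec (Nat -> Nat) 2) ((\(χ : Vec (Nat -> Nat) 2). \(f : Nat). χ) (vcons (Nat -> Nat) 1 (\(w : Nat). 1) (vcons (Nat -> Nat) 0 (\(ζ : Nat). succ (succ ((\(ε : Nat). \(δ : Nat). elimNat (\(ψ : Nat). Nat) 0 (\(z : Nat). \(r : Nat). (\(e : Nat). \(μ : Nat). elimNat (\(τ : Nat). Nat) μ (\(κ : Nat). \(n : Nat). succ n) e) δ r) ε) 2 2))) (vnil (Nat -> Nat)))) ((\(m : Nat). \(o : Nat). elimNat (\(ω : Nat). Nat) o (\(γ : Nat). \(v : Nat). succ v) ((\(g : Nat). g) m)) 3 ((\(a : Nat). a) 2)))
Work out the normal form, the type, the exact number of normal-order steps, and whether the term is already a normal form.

normal form:
  refl (Vec (Nat -> Nat) 2) (vcons (Nat -> Nat) 1 (\(χ : Nat). 1) (vcons (Nat -> Nat) 0 (\(f : Nat). 6) (vnil (Nat -> Nat))))
inferred type:
  Eq (Vec (Nat -> Nat) 2) (vcons (Nat -> Nat) 1 (\(χ : Nat). 1) (vcons (Nat -> Nat) 0 (\(f : Nat). 6) (vnil (Nat -> Nat)))) (vcons (Nat -> Nat) 1 (\(w : Nat). 1) (vcons (Nat -> Nat) 0 (\(ζ : Nat). 6) (vnil (Nat -> Nat))))
steps to reach normal form (normal order): 29
already normal: no
first contracted redex: a beta-redex


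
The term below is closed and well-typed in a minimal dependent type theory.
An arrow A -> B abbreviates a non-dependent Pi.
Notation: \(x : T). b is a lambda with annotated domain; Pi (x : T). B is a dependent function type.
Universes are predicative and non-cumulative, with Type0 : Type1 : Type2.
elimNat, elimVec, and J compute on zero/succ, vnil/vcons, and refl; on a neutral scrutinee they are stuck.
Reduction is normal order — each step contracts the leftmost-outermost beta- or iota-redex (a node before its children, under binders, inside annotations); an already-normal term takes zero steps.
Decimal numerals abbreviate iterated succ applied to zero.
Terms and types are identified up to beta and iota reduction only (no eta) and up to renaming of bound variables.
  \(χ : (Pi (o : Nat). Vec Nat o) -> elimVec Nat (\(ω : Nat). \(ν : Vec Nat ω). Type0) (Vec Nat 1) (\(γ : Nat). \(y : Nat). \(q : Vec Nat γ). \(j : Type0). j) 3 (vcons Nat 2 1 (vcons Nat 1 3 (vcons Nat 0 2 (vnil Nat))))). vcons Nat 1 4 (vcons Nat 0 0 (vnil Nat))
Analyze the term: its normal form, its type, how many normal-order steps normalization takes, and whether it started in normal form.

normal form:
  \(χ : (Pi (o : Nat). Vec Nat o) -> Vec Nat 1). vcons Nat 1 4 (vcons Nat 0 0 (vnil Nat))
type:
  ((Pi (χ : Nat). Vec Nat χ) -> Vec Nat 1) -> Vec Nat 2
normal-order step count: 16
started in normal form: no
first redex: an elimVec iota-redex


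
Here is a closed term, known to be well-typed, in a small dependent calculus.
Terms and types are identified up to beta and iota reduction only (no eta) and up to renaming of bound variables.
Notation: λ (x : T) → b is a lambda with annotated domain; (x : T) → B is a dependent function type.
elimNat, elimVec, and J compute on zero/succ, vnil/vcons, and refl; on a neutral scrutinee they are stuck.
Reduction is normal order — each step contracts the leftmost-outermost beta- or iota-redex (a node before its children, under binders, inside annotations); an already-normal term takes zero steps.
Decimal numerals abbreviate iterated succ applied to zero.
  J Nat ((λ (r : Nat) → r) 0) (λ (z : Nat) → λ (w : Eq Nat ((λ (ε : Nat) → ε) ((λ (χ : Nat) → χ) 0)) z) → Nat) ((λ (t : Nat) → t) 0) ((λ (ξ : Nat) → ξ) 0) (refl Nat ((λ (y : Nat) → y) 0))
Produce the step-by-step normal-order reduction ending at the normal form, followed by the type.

normal-order reduction sequence:
  J Nat ((λ (r : Nat) → r) 0) (λ (z : Nat) → λ (w : Eq Nat ((λ (ε : Nat) → ε) ((λ (χ : Nat) → χ) 0)) z) → Nat) ((λ (t : Nat) → t) 0) ((λ (ξ : Nat) → ξ) 0) (refl Nat ((λ (y : Nat) → y) 0))
  ~> (λ (r : Nat) → r) 0
  ~> 0
inferred type:
  Nat


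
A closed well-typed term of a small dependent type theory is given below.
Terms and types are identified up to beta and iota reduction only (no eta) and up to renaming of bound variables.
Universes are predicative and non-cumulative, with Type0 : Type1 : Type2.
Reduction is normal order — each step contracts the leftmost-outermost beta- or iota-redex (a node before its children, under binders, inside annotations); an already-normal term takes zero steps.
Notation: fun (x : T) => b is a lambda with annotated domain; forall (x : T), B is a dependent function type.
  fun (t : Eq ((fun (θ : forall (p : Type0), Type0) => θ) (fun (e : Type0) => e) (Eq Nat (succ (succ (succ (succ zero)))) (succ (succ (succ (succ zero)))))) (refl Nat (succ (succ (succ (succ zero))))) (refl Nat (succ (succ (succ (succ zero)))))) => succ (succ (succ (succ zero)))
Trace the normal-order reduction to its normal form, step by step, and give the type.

reduction (normal order):
  fun (t : Eq ((fun (θ : forall (p : Type0), Type0) => θ) (fun (e : Type0) => e) (Eq Nat (succ (succ (succ (succ zero)))) (succ (succ (succ (succ zero)))))) (refl Nat (succ (succ (succ (succ zero))))) (refl Nat (succ (succ (succ (succ zero)))))) => succ (succ (succ (succ zero)))
  ~> fun (t : Eq ((fun (θ : Type0) => θ) (Eq Nat (succ (succ (succ (succ zero)))) (succ (succ (succ (succ zero)))))) (refl Nat (succ (succ (succ (succ zero))))) (refl Nat (succ (succ (succ (succ zero)))))) => succ (succ (succ (succ zero)))
  ~> fun (t : Eq (Eq Nat (succ (succ (succ (succ zero)))) (succ (succ (succ (succ zero))))) (refl Nat (succ (succ (succ (succ zero))))) (refl Nat (succ (succ (succ (succ zero)))))) => succ (succ (succ (succ zero)))
type:
  forall (t : Eq (Eq Nat (succ (succ (succ (succ zero)))) (succ (succ (succ (succ zero))))) (refl Nat (succ (succ (succ (succ zero))))) (refl Nat (succ (succ (succ (succ zero)))))), Nat


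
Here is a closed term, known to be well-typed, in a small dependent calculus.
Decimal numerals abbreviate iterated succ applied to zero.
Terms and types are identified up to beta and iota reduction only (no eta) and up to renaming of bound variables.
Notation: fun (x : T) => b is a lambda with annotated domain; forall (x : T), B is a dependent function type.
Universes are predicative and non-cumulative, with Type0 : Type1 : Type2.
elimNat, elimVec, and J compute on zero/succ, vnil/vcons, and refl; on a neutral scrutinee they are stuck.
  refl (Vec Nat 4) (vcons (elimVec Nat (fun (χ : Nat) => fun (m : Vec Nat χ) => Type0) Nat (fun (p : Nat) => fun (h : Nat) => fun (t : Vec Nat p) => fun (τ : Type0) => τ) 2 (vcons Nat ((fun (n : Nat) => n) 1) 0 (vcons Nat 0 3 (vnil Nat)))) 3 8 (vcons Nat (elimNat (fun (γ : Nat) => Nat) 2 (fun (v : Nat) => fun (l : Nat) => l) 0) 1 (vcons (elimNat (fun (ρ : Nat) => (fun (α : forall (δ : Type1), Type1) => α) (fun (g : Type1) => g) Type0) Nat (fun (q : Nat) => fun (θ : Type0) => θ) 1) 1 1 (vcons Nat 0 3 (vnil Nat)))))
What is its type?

the term's type:
  Eq (Vec Nat 4) (vcons Nat 3 8 (vcons Nat 2 1 (vcons Nat 1 1 (vcons Nat 0 3 (vnil Nat))))) (vcons Nat 3 8 (vcons Nat 2 1 (vcons Nat 1 1 (vcons Nat 0 3 (vnil Nat)))))


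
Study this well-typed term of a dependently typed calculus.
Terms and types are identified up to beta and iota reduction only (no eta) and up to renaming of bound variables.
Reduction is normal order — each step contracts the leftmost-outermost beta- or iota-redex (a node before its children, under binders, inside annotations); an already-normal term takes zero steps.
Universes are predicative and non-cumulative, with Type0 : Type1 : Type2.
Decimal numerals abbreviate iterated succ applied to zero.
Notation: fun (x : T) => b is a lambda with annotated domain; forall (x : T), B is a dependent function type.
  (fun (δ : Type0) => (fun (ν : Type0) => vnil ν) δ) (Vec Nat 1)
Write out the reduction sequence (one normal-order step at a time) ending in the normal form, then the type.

normal-order reduction sequence:
  (fun (δ : Type0) => (fun (ν : Type0) => vnil ν) δ) (Vec Nat 1)
  ~> (fun (δ : Type0) => vnil δ) (Vec Nat 1)
  ~> vnil (Vec Nat 1)
the term's type:
  Vec (Vec Nat 1) 0


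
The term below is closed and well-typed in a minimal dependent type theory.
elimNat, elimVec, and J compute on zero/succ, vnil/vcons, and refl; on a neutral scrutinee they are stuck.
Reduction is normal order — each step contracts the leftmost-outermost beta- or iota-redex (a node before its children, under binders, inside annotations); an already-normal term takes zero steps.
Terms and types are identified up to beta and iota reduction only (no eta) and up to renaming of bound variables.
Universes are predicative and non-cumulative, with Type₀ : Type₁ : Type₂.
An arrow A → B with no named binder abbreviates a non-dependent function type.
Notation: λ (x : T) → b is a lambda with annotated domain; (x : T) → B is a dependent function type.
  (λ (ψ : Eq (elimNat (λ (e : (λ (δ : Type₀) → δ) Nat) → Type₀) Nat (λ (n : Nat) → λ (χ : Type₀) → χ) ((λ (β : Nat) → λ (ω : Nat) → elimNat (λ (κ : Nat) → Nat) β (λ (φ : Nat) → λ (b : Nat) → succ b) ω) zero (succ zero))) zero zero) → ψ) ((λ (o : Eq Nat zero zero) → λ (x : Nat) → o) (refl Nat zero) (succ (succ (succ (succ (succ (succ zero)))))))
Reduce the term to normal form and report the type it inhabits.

resulting normal form:
  refl Nat zero
inferred type:
  Eq Nat zero zero
observation: the leftmost-outermost redex is a beta-redex, and normalization takes 3 steps.


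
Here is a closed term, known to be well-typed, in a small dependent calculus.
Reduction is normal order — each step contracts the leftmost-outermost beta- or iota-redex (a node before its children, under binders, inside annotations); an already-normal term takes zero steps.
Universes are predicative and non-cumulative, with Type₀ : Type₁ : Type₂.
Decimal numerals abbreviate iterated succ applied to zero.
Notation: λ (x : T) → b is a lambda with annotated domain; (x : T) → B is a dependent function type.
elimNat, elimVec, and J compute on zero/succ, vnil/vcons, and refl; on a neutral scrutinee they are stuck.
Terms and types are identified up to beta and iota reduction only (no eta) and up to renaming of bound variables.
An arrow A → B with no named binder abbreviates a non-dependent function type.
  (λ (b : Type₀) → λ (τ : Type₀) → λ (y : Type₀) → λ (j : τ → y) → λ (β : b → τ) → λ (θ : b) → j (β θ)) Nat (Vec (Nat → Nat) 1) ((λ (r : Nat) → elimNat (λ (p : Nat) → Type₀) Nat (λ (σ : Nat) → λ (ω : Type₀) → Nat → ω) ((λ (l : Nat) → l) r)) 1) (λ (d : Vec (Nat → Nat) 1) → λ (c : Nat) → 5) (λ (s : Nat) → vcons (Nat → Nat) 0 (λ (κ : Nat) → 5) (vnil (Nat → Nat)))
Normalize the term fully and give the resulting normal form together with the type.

normal form:
  λ (b : Nat) → λ (τ : Nat) → 5
the term's type:
  Nat → Nat → Nat
observation: the leftmost-outermost redex is a beta-redex, and normalization takes 6 steps.


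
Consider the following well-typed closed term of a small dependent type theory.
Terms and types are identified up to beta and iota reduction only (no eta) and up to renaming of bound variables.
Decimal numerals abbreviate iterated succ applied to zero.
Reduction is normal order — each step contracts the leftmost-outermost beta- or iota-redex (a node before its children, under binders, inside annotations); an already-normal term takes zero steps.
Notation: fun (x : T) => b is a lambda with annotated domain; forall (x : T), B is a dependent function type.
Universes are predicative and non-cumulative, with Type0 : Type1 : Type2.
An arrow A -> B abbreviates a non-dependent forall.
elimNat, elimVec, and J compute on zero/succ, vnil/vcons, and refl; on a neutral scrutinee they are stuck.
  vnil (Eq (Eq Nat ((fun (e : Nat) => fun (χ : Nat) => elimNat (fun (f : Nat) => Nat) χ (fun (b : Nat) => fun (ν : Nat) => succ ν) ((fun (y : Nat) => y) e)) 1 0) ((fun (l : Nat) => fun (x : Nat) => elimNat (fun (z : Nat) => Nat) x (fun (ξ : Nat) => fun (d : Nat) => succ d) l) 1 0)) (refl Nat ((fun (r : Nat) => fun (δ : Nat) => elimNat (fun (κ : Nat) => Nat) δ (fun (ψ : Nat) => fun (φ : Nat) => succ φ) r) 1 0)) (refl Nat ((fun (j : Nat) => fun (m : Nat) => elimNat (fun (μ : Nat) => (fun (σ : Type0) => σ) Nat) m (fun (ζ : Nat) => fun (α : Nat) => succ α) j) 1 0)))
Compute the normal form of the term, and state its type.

reduced normal form:
  vnil (Eq (Eq Nat 1 1) (refl Nat 1) (refl Nat 1))
the term's type:
  Vec (Eq (Eq Nat 1 1) (refl Nat 1) (refl Nat 1)) 0
observation: reduction starts at a beta-redex, and 25 normal-order steps reach the normal form.


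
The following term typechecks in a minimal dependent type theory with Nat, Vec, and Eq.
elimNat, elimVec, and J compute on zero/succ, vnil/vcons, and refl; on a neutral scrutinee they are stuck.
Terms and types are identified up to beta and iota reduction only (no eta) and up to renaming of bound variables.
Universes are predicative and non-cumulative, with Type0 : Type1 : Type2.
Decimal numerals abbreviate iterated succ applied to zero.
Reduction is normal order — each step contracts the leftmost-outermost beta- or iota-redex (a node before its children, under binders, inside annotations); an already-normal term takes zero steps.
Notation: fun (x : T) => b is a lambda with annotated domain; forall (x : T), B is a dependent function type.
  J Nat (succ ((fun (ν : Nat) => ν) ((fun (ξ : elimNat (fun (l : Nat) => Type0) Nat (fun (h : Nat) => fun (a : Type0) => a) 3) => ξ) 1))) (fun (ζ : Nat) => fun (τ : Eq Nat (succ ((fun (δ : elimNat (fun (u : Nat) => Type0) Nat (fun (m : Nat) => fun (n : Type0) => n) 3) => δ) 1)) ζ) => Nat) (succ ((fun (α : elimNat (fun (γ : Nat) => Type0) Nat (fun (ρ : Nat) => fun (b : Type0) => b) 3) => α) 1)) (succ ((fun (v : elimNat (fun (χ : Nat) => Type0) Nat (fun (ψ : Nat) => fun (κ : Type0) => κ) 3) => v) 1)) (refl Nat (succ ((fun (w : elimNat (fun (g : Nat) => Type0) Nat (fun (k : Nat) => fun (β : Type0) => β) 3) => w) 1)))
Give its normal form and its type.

reduced normal form:
  2
the term's type:
  Nat


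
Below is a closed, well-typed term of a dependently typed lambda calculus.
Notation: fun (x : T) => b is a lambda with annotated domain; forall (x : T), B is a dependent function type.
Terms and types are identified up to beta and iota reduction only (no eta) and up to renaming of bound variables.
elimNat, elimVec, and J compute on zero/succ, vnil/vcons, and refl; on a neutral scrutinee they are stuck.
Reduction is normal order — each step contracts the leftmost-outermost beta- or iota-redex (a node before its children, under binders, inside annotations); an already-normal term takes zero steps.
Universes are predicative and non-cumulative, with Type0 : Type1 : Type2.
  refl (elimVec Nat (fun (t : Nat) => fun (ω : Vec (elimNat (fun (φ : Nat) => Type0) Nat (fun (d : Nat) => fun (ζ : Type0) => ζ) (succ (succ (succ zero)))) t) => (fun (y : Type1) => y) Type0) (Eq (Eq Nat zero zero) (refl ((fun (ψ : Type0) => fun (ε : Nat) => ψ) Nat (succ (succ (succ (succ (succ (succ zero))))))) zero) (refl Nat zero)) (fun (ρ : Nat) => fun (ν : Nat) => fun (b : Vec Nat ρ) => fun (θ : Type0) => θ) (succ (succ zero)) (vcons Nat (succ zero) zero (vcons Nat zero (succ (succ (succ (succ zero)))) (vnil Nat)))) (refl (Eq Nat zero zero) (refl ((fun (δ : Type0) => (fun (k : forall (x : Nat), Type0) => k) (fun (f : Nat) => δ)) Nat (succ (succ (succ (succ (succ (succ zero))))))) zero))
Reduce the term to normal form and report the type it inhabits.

resulting normal form:
  refl (Eq (Eq Nat zero zero) (refl Nat zero) (refl Nat zero)) (refl (Eq Nat zero zero) (refl Nat zero))
type:
  Eq (Eq (Eq Nat zero zero) (refl Nat zero) (refl Nat zero)) (refl (Eq Nat zero zero) (refl Nat zero)) (refl (Eq Nat zero zero) (refl Nat zero))


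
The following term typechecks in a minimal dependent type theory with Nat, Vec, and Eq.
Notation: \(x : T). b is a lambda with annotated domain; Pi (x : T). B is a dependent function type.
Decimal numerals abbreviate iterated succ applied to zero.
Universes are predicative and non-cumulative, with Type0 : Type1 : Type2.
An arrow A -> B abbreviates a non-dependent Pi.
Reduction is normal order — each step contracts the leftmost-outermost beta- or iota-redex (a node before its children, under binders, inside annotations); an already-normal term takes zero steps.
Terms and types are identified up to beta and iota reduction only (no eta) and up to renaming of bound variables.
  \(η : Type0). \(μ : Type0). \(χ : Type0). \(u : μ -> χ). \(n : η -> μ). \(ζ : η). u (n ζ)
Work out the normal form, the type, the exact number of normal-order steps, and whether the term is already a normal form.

reduced normal form:
  \(η : Type0). \(μ : Type0). \(χ : Type0). \(u : μ -> χ). \(n : η -> μ). \(ζ : η). u (n ζ)
type:
  Pi (η : Type0). Pi (μ : Type0). Pi (χ : Type0). (μ -> χ) -> (η -> μ) -> η -> χ
normal-order step count: 0
term was already normal: yes


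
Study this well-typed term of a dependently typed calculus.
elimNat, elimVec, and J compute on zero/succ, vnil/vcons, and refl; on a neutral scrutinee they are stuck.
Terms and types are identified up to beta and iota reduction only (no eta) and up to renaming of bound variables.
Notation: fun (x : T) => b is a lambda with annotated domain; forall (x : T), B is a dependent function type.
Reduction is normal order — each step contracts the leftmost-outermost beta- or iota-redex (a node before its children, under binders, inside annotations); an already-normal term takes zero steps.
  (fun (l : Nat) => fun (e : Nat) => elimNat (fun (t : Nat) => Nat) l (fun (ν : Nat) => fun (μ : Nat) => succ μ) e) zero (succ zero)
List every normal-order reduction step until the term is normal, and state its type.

reduction (normal order):
  (fun (l : Nat) => fun (e : Nat) => elimNat (fun (t : Nat) => Nat) l (fun (ν : Nat) => fun (μ : Nat) => succ μ) e) zero (succ zero)
  ~> (fun (l : Nat) => elimNat (fun (e : Nat) => Nat) zero (fun (t : Nat) => fun (ν : Nat) => succ ν) l) (succ zero)
  ~> elimNat (fun (l : Nat) => Nat) zero (fun (e : Nat) => fun (t : Nat) => succ t) (succ zero)
  ~> (fun (l : Nat) => fun (e : Nat) => succ e) zero (elimNat (fun (t : Nat) => Nat) zero (fun (ν : Nat) => fun (μ : Nat) => succ μ) zero)
  ~> (fun (l : Nat) => succ l) (elimNat (fun (e : Nat) => Nat) zero (fun (t : Nat) => fun (ν : Nat) => succ ν) zero)
  ~> succ (elimNat (fun (l : Nat) => Nat) zero (fun (e : Nat) => fun (t : Nat) => succ t) zero)
  ~> succ zero
the term's type:
  Nat


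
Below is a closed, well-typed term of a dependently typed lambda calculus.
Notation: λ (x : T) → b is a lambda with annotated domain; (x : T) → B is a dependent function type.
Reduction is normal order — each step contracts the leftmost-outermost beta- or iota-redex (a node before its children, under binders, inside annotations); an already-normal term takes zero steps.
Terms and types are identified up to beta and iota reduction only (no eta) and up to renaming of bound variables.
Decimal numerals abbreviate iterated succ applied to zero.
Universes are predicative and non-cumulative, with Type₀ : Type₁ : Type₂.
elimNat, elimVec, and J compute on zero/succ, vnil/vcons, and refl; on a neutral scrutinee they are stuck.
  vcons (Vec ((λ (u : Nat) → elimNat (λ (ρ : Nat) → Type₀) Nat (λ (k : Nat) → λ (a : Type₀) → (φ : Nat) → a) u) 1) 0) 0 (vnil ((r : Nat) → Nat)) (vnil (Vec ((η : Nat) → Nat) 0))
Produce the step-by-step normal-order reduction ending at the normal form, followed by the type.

normal-order reduction:
  vcons (Vec ((λ (u : Nat) → elimNat (λ (ρ : Nat) → Type₀) Nat (λ (k : Nat) → λ (a : Type₀) → (φ : Nat) → a) u) 1) 0) 0 (vnil ((r : Nat) → Nat)) (vnil (Vec ((η : Nat) → Nat) 0))
  ~> vcons (Vec (elimNat (λ (u : Nat) → Type₀) Nat (λ (ρ : Nat) → λ (k : Type₀) → (a : Nat) → k) 1) 0) 0 (vnil ((φ : Nat) → Nat)) (vnil (Vec ((r : Nat) → Nat) 0))
  ~> vcons (Vec ((λ (u : Nat) → λ (ρ : Type₀) → (k : Nat) → ρ) 0 (elimNat (λ (a : Nat) → Type₀) Nat (λ (φ : Nat) → λ (r : Type₀) → (η : Nat) → r) 0)) 0) 0 (vnil ((h : Nat) → Nat)) (vnil (Vec ((x : Nat) → Nat) 0))
  ~> vcons (Vec ((λ (u : Type₀) → (ρ : Nat) → u) (elimNat (λ (k : Nat) → Type₀) Nat (λ (a : Nat) → λ (φ : Type₀) → (r : Nat) → φ) 0)) 0) 0 (vnil ((η : Nat) → Nat)) (vnil (Vec ((h : Nat) → Nat) 0))
  ~> vcons (Vec ((u : Nat) → elimNat (λ (ρ : Nat) → Type₀) Nat (λ (k : Nat) → λ (a : Type₀) → (φ : Nat) → a) 0) 0) 0 (vnil ((r : Nat) → Nat)) (vnil (Vec ((η : Nat) → Nat) 0))
  ~> vcons (Vec ((u : Nat) → Nat) 0) 0 (vnil ((ρ : Nat) → Nat)) (vnil (Vec ((k : Nat) → Nat) 0))
type:
  Vec (Vec ((u : Nat) → Nat) 0) 1


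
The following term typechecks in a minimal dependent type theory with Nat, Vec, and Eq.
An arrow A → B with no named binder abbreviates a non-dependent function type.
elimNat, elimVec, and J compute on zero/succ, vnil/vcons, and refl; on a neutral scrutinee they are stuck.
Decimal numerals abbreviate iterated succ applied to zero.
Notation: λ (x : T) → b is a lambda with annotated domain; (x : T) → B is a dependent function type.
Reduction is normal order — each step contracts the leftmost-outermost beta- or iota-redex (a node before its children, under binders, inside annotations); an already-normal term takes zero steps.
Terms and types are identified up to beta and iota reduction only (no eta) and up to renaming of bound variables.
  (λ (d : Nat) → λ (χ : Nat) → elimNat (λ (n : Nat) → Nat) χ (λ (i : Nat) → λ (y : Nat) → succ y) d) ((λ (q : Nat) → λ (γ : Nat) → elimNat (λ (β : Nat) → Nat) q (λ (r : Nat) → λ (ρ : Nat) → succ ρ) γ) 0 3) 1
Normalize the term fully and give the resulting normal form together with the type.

normal form:
  4
inferred type:
  Nat


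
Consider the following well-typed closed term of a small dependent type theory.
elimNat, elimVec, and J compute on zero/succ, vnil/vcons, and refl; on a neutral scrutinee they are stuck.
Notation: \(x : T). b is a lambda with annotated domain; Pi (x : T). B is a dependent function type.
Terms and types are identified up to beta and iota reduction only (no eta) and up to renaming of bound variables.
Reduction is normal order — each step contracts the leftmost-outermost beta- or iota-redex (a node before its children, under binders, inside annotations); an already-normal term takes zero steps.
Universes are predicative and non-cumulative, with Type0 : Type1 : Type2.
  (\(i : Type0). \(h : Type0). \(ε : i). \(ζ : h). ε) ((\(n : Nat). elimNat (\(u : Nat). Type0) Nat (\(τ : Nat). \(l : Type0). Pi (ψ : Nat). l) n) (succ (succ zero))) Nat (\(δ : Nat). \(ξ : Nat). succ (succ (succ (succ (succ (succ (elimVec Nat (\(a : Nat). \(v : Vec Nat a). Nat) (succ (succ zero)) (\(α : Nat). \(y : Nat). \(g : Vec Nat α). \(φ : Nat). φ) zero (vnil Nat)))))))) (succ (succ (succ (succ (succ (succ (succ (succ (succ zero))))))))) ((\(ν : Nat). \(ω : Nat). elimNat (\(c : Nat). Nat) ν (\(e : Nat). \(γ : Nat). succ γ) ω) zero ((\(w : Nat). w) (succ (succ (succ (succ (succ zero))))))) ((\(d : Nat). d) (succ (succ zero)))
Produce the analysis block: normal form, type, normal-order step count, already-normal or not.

resulting normal form:
  succ (succ (succ (succ (succ (succ (succ (succ zero)))))))
the term's type:
  Nat
reduction steps (normal order): 7
started in normal form: no
first contracted redex: a beta-redex


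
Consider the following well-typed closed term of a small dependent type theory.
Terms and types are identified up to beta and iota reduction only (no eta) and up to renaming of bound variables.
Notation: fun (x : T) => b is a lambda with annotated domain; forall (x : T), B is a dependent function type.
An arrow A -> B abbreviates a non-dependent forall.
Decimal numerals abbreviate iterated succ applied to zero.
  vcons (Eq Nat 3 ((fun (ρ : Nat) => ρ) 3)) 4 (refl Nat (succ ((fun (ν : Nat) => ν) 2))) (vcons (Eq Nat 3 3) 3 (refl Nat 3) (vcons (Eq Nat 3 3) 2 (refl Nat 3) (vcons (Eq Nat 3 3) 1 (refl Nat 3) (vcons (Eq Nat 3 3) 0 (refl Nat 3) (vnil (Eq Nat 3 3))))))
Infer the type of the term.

the term's type:
  Vec (Eq Nat 3 3) 5
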